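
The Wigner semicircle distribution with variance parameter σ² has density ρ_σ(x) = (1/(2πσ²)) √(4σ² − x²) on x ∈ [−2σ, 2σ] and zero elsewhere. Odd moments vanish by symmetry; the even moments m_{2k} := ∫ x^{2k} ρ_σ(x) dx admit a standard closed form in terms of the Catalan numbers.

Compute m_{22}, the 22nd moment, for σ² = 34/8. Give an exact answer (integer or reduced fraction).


By the scaled semicircle moment identity, m_{2k} = σ^{2k} · C_k with k = 11.
C_11 = (1/(k+1)) · C(2k, k) = (1/12) · C(22, 11) = (1/12) · 705432 = 58786.
σ^{2k} = (σ²)^k = (34/8)^11 = 34271896307633/4194304.

Therefore m_{22} = σ^{22} · C_11 = (34271896307633/4194304) · 58786 = 1007353848170256769/2097152.


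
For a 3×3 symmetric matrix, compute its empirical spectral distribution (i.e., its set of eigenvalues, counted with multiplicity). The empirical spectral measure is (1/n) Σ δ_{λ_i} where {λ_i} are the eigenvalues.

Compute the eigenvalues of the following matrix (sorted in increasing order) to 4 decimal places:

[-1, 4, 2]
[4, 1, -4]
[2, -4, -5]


Since M is real symmetric, all three eigenvalues are real; they are the roots of det(λI − M) = λ³ − (tr M) λ² + s λ − det M, where s is the sum of the principal 2×2 minors.
tr M = -1 + 1 + (-5) = -5.
s = ((-1)·1 − 4²) + ((-1)·(-5) − 2²) + (1·(-5) − (-4)²) = -17 + 1 + (-21) = -37.
det M (expand along row 1) = (-1)·(-21) − 4·(-12) + 2·(-18) = 33.
Characteristic polynomial: λ³ + 5λ² − 37λ − 33 = 0.
Substitute λ = y + (tr M)/3 = y − 1.666667 to remove the quadratic term: y³ + p·y + q = 0 with p = s − (tr M)²/3 = -45.333333 and q = −2(tr M)³/27 + (tr M)·s/3 − det M = 37.925926.
Three real roots ⇒ use the trigonometric (Viète) form: r = 2√(−p/3) = 7.774603, φ = arccos(3q/(p·r)) = arccos(-0.322821) = 1.899505 rad.
y_k = r·cos(φ/3 − 2πk/3) for k = 0, 1, 2 gives y = 6.267549, 0.850156, -7.117705.
λ_k = y_k − 1.666667 gives λ = 4.6009, -0.8165, -8.7844 (check: the sum is -5.0000 = tr M).

Eigenvalues sorted in increasing order: [-8.7844, -0.8165, 4.6009].


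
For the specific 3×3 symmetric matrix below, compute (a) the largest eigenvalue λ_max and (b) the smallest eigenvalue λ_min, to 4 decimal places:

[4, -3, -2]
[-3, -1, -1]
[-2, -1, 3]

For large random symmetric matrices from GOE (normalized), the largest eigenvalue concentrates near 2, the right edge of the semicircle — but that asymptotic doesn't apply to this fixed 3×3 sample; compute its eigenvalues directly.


Since M is real symmetric, all three eigenvalues are real; they are the roots of det(λI − M) = λ³ − (tr M) λ² + s λ − det M, where s is the sum of the principal 2×2 minors.
tr M = 4 + (-1) + 3 = 6.
s = (4·(-1) − (-3)²) + (4·3 − (-2)²) + ((-1)·3 − (-1)²) = -13 + 8 + (-4) = -9.
det M (expand along row 1) = 4·(-4) − (-3)·(-11) + (-2)·1 = -51.
Characteristic polynomial: λ³ − 6λ² − 9λ + 51 = 0.
Substitute λ = y + (tr M)/3 = y + 2.000000 to remove the quadratic term: y³ + p·y + q = 0 with p = s − (tr M)²/3 = -21.000000 and q = −2(tr M)³/27 + (tr M)·s/3 − det M = 17.000000.
Three real roots ⇒ use the trigonometric (Viète) form: r = 2√(−p/3) = 5.291503, φ = arccos(3q/(p·r)) = arccos(-0.458957) = 2.047617 rad.
y_k = r·cos(φ/3 − 2πk/3) for k = 0, 1, 2 gives y = 4.106067, 0.837496, -4.943563.
λ_k = y_k + 2.000000 gives λ = 6.1061, 2.8375, -2.9436 (check: the sum is 6.0000 = tr M).

Hence λ_max = 6.1061 and λ_min = -2.9436.


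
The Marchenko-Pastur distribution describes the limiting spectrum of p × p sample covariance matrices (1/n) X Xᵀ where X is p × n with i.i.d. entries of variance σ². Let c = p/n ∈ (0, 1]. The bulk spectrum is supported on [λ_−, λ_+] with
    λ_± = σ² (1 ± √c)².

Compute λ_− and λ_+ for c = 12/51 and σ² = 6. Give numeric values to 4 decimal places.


c = 12/51 = 0.235294; √c = 0.485071.
λ_− = σ² (1 − √c)² = 6 · (1 − 0.485071)² = 6 · (0.514929)² = 1.590910.
λ_+ = σ² (1 + √c)² = 6 · (1 + 0.485071)² = 6 · (1.485071)² = 13.232620.

Rounded to 4 decimal places: λ_− ≈ 1.5909, λ_+ ≈ 13.2326.


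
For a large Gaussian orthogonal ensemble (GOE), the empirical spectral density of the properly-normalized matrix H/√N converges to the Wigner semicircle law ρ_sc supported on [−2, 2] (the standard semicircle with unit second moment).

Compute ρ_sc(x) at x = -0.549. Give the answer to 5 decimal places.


ρ_sc(x) = (1/(2π)) √(4 − x²). With x = -0.549:
  4 − x² = 4 − (-0.549)² = 4 − 0.301401 = 3.698599.
  √(4 − x²) = 1.923174.
  1/(2π) = 0.159155.
  ρ_sc(-0.549) = 0.159155 · 1.923174 = 0.306083.

Rounded to 5 decimal places: ρ_sc(-0.549) ≈ 0.30608.


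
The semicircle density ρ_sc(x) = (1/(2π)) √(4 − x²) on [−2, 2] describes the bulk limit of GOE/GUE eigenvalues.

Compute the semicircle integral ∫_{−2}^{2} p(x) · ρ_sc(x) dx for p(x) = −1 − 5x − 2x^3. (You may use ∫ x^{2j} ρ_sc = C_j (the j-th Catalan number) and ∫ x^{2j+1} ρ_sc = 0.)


Write p(x) = Σ a_i x^i, split into monomials and integrate each against ρ_sc separately.
Using ∫ x^{2j} ρ_sc = C_j = (1/(j+1)) C(2j, j) (Catalan numbers) and ∫ x^{2j+1} ρ_sc = 0 (odd monomials vanish by symmetry):
  i = 0 (even): a_0 · C_{0} = -1 · 1 = -1
  i = 1 (odd): ∫ x^1 ρ_sc = 0 (vanishes)
  i = 3 (odd): ∫ x^3 ρ_sc = 0 (vanishes)

Summing the contributions: ∫_{−2}^{2} p(x) ρ_sc(x) dx = -1.


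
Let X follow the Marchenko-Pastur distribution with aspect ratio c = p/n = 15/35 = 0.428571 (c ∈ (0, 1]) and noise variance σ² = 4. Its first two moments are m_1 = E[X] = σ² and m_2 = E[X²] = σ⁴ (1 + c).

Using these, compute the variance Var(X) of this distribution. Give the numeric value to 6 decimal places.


m_1 = E[X] = σ² = 4, so m_1² = 16.
m_2 = E[X²] = σ⁴ (1 + c) = 16 · (1 + 0.428571) = 16 · 1.428571 = 22.857143.
(Note m_2 − m_1² simplifies to c · σ⁴ = 0.428571 · 16.)

Var(X) = m_2 − m_1² = 22.857143 − 16 = 6.857143.


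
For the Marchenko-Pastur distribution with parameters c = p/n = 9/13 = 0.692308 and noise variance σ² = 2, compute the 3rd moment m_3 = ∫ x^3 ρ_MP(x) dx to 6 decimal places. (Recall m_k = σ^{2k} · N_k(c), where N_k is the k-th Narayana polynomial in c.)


E[X³] = σ⁶ (1 + 3c + c²) (third MP moment). With σ² = 2 (so σ⁶ = 8) and c = 9/13 = 0.692308: E[X³] = 8 · (1 + 3·0.692308 + (0.692308)²) = 8 · 3.556213.

So E[X^3] = 28.449704.


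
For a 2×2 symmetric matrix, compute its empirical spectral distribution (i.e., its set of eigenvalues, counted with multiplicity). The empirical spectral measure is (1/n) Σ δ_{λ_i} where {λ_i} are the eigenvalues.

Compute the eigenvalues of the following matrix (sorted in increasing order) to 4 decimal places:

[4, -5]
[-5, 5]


Since M is real symmetric, both eigenvalues are real; they are the roots of det(λI − M) = λ² − (tr M) λ + det M.
tr M = 4 + 5 = 9.
det M = 4·5 − (-5)² = 20 − 25 = -5.
Characteristic polynomial: λ² − 9λ − 5 = 0.
Discriminant Δ = (tr M)² − 4·det M = 81 − (-20) = 101; √Δ = 10.049876.
λ = (tr M ± √Δ)/2 = (9 ± 10.049876)/2, giving (tr M − √Δ)/2 = -0.5249 and (tr M + √Δ)/2 = 9.5249.

Eigenvalues sorted in increasing order: [-0.5249, 9.5249].


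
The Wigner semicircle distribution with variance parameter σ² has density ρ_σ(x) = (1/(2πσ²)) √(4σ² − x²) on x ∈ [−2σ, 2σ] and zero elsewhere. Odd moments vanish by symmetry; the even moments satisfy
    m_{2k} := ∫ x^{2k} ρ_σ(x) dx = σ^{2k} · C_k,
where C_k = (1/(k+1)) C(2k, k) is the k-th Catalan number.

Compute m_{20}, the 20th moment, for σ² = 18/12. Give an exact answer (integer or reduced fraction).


By the scaled semicircle moment identity, m_{2k} = σ^{2k} · C_k with k = 10.
C_10 = (1/(k+1)) · C(2k, k) = (1/11) · C(20, 10) = (1/11) · 184756 = 16796.
σ^{2k} = (σ²)^k = (18/12)^10 = 59049/1024.

Therefore m_{20} = σ^{20} · C_10 = (59049/1024) · 16796 = 247946751/256.


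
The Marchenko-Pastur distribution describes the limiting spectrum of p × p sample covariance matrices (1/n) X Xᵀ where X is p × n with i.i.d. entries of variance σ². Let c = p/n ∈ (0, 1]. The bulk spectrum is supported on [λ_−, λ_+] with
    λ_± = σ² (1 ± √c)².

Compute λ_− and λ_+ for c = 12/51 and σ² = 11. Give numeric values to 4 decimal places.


c = 12/51 = 0.235294; √c = 0.485071.
λ_− = σ² (1 − √c)² = 11 · (1 − 0.485071)² = 11 · (0.514929)² = 2.916668.
λ_+ = σ² (1 + √c)² = 11 · (1 + 0.485071)² = 11 · (1.485071)² = 24.259803.

Rounded to 4 decimal places: λ_− ≈ 2.9167, λ_+ ≈ 24.2598.


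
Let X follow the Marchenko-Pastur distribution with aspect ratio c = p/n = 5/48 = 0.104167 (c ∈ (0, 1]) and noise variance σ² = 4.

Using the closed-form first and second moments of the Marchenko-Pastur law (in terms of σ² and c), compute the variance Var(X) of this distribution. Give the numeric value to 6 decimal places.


Recall the MP moments m_1 = E[X] = σ² and m_2 = E[X²] = σ⁴ (1 + c).
m_1 = E[X] = σ² = 4, so m_1² = 16.
m_2 = E[X²] = σ⁴ (1 + c) = 16 · (1 + 0.104167) = 16 · 1.104167 = 17.666667.
(Note m_2 − m_1² simplifies to c · σ⁴ = 0.104167 · 16.)

Var(X) = m_2 − m_1² = 17.666667 − 16 = 1.666667.


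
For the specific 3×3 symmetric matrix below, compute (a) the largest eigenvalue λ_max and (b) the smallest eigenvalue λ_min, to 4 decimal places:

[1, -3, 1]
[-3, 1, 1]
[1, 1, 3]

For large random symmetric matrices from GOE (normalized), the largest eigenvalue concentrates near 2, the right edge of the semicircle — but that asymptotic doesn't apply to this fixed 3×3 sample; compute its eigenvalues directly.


Since M is real symmetric, all three eigenvalues are real; they are the roots of det(λI − M) = λ³ − (tr M) λ² + s λ − det M, where s is the sum of the principal 2×2 minors.
tr M = 1 + 1 + 3 = 5.
s = (1·1 − (-3)²) + (1·3 − 1²) + (1·3 − 1²) = -8 + 2 + 2 = -4.
det M (expand along row 1) = 1·2 − (-3)·(-10) + 1·(-4) = -32.
Characteristic polynomial: λ³ − 5λ² − 4λ + 32 = 0.
Substitute λ = y + (tr M)/3 = y + 1.666667 to remove the quadratic term: y³ + p·y + q = 0 with p = s − (tr M)²/3 = -12.333333 and q = −2(tr M)³/27 + (tr M)·s/3 − det M = 16.074074.
Three real roots ⇒ use the trigonometric (Viète) form: r = 2√(−p/3) = 4.055175, φ = arccos(3q/(p·r)) = arccos(-0.964178) = 2.873123 rad.
y_k = r·cos(φ/3 − 2πk/3) for k = 0, 1, 2 gives y = 2.333333, 1.705615, -4.038948.
λ_k = y_k + 1.666667 gives λ = 4.0000, 3.3723, -2.3723 (check: the sum is 5.0000 = tr M).

Hence λ_max = 4.0000 and λ_min = -2.3723.


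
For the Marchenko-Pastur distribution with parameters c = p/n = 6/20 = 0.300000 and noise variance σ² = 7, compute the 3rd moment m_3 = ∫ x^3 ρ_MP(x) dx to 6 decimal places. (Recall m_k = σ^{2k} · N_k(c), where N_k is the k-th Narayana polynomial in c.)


E[X³] = σ⁶ (1 + 3c + c²) (third MP moment). With σ² = 7 (so σ⁶ = 343) and c = 6/20 = 0.300000: E[X³] = 343 · (1 + 3·0.300000 + (0.300000)²) = 343 · 1.990000.

So E[X^3] = 682.570000.


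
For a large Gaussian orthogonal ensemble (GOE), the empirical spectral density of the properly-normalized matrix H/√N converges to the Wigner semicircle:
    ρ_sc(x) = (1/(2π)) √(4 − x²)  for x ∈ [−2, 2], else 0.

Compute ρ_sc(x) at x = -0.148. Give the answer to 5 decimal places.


ρ_sc(x) = (1/(2π)) √(4 − x²). With x = -0.148:
  4 − x² = 4 − (-0.148)² = 4 − 0.021904 = 3.978096.
  √(4 − x²) = 1.994516.
  1/(2π) = 0.159155.
  ρ_sc(-0.148) = 0.159155 · 1.994516 = 0.317437.

Rounded to 5 decimal places: ρ_sc(-0.148) ≈ 0.31744.


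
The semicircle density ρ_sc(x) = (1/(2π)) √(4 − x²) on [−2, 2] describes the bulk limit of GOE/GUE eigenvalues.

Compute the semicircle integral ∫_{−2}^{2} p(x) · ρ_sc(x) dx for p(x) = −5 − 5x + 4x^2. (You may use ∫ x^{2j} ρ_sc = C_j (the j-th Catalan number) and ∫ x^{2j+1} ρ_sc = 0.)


Write p(x) = Σ a_i x^i, split into monomials and integrate each against ρ_sc separately.
Using ∫ x^{2j} ρ_sc = C_j = (1/(j+1)) C(2j, j) (Catalan numbers) and ∫ x^{2j+1} ρ_sc = 0 (odd monomials vanish by symmetry):
  i = 0 (even): a_0 · C_{0} = -5 · 1 = -5
  i = 1 (odd): ∫ x^1 ρ_sc = 0 (vanishes)
  i = 2 (even): a_2 · C_{1} = 4 · 1 = 4

Summing the contributions: ∫_{−2}^{2} p(x) ρ_sc(x) dx = (-5) + 4 = -1.


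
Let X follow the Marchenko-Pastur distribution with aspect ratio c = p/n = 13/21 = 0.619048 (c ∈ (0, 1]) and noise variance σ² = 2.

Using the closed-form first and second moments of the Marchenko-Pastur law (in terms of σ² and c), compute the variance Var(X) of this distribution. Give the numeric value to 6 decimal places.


Recall the MP moments m_1 = E[X] = σ² and m_2 = E[X²] = σ⁴ (1 + c).
m_1 = E[X] = σ² = 2, so m_1² = 4.
m_2 = E[X²] = σ⁴ (1 + c) = 4 · (1 + 0.619048) = 4 · 1.619048 = 6.476190.
(Note m_2 − m_1² simplifies to c · σ⁴ = 0.619048 · 4.)

Var(X) = m_2 − m_1² = 6.476190 − 4 = 2.476190.


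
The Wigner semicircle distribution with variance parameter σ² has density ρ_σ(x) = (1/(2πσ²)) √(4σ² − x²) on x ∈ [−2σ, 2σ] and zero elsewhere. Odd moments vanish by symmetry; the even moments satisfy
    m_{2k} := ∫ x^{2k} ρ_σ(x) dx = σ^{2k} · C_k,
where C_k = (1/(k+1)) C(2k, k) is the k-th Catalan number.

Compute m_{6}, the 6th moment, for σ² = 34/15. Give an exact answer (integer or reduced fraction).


By the scaled semicircle moment identity, m_{2k} = σ^{2k} · C_k with k = 3.
C_3 = (1/(k+1)) · C(2k, k) = (1/4) · C(6, 3) = (1/4) · 20 = 5.
σ^{2k} = (σ²)^k = (34/15)^3 = 39304/3375.

Therefore m_{6} = σ^{6} · C_3 = (39304/3375) · 5 = 39304/675.


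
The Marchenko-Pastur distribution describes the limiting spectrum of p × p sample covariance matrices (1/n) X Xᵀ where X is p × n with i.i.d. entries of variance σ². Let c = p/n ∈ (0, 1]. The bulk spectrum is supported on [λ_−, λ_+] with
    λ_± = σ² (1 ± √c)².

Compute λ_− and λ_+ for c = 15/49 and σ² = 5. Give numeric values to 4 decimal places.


c = 15/49 = 0.306122; √c = 0.553283.
λ_− = σ² (1 − √c)² = 5 · (1 − 0.553283)² = 5 · (0.446717)² = 0.997779.
λ_+ = σ² (1 + √c)² = 5 · (1 + 0.553283)² = 5 · (1.553283)² = 12.063446.

Rounded to 4 decimal places: λ_− ≈ 0.9978, λ_+ ≈ 12.0634.


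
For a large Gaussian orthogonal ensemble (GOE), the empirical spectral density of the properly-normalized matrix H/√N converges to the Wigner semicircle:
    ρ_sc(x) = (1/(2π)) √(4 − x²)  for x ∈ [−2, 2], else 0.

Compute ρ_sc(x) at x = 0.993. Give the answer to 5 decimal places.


ρ_sc(x) = (1/(2π)) √(4 − x²). With x = 0.993:
  4 − x² = 4 − (0.993)² = 4 − 0.986049 = 3.013951.
  √(4 − x²) = 1.736073.
  1/(2π) = 0.159155.
  ρ_sc(0.993) = 0.159155 · 1.736073 = 0.276305.

Rounded to 5 decimal places: ρ_sc(0.993) ≈ 0.27630.


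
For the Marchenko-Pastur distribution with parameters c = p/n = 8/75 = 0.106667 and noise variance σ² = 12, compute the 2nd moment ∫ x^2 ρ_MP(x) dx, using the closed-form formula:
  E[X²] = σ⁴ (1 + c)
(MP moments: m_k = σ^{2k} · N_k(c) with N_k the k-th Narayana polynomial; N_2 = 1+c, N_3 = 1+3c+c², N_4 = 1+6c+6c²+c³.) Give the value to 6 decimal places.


E[X²] = σ⁴ (1 + c) (second MP moment). With σ² = 12 (so σ⁴ = 144) and c = 8/75 = 0.106667: E[X²] = 144 · (1 + 0.106667) = 144 · 1.106667.

So E[X^2] = 159.360000.


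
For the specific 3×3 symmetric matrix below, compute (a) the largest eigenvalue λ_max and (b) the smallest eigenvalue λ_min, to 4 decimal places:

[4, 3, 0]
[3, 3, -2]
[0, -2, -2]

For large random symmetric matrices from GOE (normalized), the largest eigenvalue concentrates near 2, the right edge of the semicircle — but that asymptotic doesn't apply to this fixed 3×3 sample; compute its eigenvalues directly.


Since M is real symmetric, all three eigenvalues are real; they are the roots of det(λI − M) = λ³ − (tr M) λ² + s λ − det M, where s is the sum of the principal 2×2 minors.
tr M = 4 + 3 + (-2) = 5.
s = (4·3 − 3²) + (4·(-2) − 0²) + (3·(-2) − (-2)²) = 3 + (-8) + (-10) = -15.
det M (expand along row 1) = 4·(-10) − 3·(-6) + 0·(-6) = -22.
Characteristic polynomial: λ³ − 5λ² − 15λ + 22 = 0.
Substitute λ = y + (tr M)/3 = y + 1.666667 to remove the quadratic term: y³ + p·y + q = 0 with p = s − (tr M)²/3 = -23.333333 and q = −2(tr M)³/27 + (tr M)·s/3 − det M = -12.259259.
Three real roots ⇒ use the trigonometric (Viète) form: r = 2√(−p/3) = 5.577734, φ = arccos(3q/(p·r)) = arccos(0.282586) = 1.284307 rad.
y_k = r·cos(φ/3 − 2πk/3) for k = 0, 1, 2 gives y = 5.074372, -0.531844, -4.542528.
λ_k = y_k + 1.666667 gives λ = 6.7410, 1.1348, -2.8759 (check: the sum is 5.0000 = tr M).

Hence λ_max = 6.7410 and λ_min = -2.8759.


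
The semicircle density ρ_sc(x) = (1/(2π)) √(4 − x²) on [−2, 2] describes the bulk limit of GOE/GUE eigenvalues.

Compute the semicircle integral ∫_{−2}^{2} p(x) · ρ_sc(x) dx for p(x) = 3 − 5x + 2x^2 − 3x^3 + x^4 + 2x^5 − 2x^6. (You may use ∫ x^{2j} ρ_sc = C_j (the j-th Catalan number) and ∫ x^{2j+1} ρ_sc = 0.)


Write p(x) = Σ a_i x^i, split into monomials and integrate each against ρ_sc separately.
Using ∫ x^{2j} ρ_sc = C_j = (1/(j+1)) C(2j, j) (Catalan numbers) and ∫ x^{2j+1} ρ_sc = 0 (odd monomials vanish by symmetry):
  i = 0 (even): a_0 · C_{0} = 3 · 1 = 3
  i = 1 (odd): ∫ x^1 ρ_sc = 0 (vanishes)
  i = 2 (even): a_2 · C_{1} = 2 · 1 = 2
  i = 3 (odd): ∫ x^3 ρ_sc = 0 (vanishes)
  i = 4 (even): a_4 · C_{2} = 1 · 2 = 2
  i = 5 (odd): ∫ x^5 ρ_sc = 0 (vanishes)
  i = 6 (even): a_6 · C_{3} = -2 · 5 = -10

Summing the contributions: ∫_{−2}^{2} p(x) ρ_sc(x) dx = 3 + 2 + 2 + (-10) = -3.


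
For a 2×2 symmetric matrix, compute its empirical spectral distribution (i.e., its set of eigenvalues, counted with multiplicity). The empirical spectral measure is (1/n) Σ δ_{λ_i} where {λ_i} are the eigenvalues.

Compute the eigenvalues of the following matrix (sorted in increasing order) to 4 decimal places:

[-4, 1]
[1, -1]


Since M is real symmetric, both eigenvalues are real; they are the roots of det(λI − M) = λ² − (tr M) λ + det M.
tr M = -4 + (-1) = -5.
det M = (-4)·(-1) − 1² = 4 − 1 = 3.
Characteristic polynomial: λ² + 5λ + 3 = 0.
Discriminant Δ = (tr M)² − 4·det M = 25 − 12 = 13; √Δ = 3.605551.
λ = (tr M ± √Δ)/2 = (-5 ± 3.605551)/2, giving (tr M − √Δ)/2 = -4.3028 and (tr M + √Δ)/2 = -0.6972.

Eigenvalues sorted in increasing order: [-4.3028, -0.6972].


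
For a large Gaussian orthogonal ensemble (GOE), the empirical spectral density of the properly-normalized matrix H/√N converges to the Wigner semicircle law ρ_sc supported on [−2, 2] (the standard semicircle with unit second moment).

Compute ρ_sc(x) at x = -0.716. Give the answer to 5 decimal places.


ρ_sc(x) = (1/(2π)) √(4 − x²). With x = -0.716:
  4 − x² = 4 − (-0.716)² = 4 − 0.512656 = 3.487344.
  √(4 − x²) = 1.867443.
  1/(2π) = 0.159155.
  ρ_sc(-0.716) = 0.159155 · 1.867443 = 0.297213.

Rounded to 5 decimal places: ρ_sc(-0.716) ≈ 0.29721.


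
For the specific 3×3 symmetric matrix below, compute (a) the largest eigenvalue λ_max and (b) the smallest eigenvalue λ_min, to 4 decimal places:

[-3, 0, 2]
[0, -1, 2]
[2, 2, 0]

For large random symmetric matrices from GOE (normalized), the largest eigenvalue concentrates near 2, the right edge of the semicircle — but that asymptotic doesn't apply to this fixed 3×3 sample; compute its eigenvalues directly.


Since M is real symmetric, all three eigenvalues are real; they are the roots of det(λI − M) = λ³ − (tr M) λ² + s λ − det M, where s is the sum of the principal 2×2 minors.
tr M = -3 + (-1) + 0 = -4.
s = ((-3)·(-1) − 0²) + ((-3)·0 − 2²) + ((-1)·0 − 2²) = 3 + (-4) + (-4) = -5.
det M (expand along row 1) = (-3)·(-4) − 0·(-4) + 2·2 = 16.
Characteristic polynomial: λ³ + 4λ² − 5λ − 16 = 0.
Substitute λ = y + (tr M)/3 = y − 1.333333 to remove the quadratic term: y³ + p·y + q = 0 with p = s − (tr M)²/3 = -10.333333 and q = −2(tr M)³/27 + (tr M)·s/3 − det M = -4.592593.
Three real roots ⇒ use the trigonometric (Viète) form: r = 2√(−p/3) = 3.711843, φ = arccos(3q/(p·r)) = arccos(0.359211) = 1.203374 rad.
y_k = r·cos(φ/3 − 2πk/3) for k = 0, 1, 2 gives y = 3.417206, -0.453468, -2.963737.
λ_k = y_k − 1.333333 gives λ = 2.0839, -1.7868, -4.2971 (check: the sum is -4.0000 = tr M).

Hence λ_max = 2.0839 and λ_min = -4.2971.


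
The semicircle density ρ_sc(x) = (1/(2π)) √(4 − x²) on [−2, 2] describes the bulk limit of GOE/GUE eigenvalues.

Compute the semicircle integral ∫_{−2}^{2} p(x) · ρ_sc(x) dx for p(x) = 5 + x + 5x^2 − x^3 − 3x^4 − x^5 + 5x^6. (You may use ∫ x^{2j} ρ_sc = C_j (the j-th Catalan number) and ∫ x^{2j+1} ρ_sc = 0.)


Write p(x) = Σ a_i x^i, split into monomials and integrate each against ρ_sc separately.
Using ∫ x^{2j} ρ_sc = C_j = (1/(j+1)) C(2j, j) (Catalan numbers) and ∫ x^{2j+1} ρ_sc = 0 (odd monomials vanish by symmetry):
  i = 0 (even): a_0 · C_{0} = 5 · 1 = 5
  i = 1 (odd): ∫ x^1 ρ_sc = 0 (vanishes)
  i = 2 (even): a_2 · C_{1} = 5 · 1 = 5
  i = 3 (odd): ∫ x^3 ρ_sc = 0 (vanishes)
  i = 4 (even): a_4 · C_{2} = -3 · 2 = -6
  i = 5 (odd): ∫ x^5 ρ_sc = 0 (vanishes)
  i = 6 (even): a_6 · C_{3} = 5 · 5 = 25

Summing the contributions: ∫_{−2}^{2} p(x) ρ_sc(x) dx = 5 + 5 + (-6) + 25 = 29.


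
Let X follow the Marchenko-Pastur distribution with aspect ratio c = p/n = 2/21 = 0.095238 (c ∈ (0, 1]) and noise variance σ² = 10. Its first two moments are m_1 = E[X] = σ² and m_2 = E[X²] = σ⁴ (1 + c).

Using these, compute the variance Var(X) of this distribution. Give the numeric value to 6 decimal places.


m_1 = E[X] = σ² = 10, so m_1² = 100.
m_2 = E[X²] = σ⁴ (1 + c) = 100 · (1 + 0.095238) = 100 · 1.095238 = 109.523810.
(Note m_2 − m_1² simplifies to c · σ⁴ = 0.095238 · 100.)

Var(X) = m_2 − m_1² = 109.523810 − 100 = 9.523810.


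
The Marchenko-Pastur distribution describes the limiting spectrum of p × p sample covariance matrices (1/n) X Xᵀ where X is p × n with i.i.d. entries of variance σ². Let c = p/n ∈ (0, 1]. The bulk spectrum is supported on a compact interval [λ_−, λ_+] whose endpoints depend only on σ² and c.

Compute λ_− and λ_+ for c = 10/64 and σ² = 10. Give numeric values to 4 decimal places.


c = 10/64 = 0.156250; √c = 0.395285.
λ_− = σ² (1 − √c)² = 10 · (1 − 0.395285)² = 10 · (0.604715)² = 3.656806.
λ_+ = σ² (1 + √c)² = 10 · (1 + 0.395285)² = 10 · (1.395285)² = 19.468194.

Rounded to 4 decimal places: λ_− ≈ 3.6568, λ_+ ≈ 19.4682.


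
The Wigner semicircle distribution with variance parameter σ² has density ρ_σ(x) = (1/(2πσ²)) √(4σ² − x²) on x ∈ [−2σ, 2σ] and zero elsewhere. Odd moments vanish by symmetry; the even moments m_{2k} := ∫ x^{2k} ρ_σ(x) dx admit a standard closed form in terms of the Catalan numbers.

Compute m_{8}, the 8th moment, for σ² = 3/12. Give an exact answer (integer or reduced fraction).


By the scaled semicircle moment identity, m_{2k} = σ^{2k} · C_k with k = 4.
C_4 = (1/(k+1)) · C(2k, k) = (1/5) · C(8, 4) = (1/5) · 70 = 14.
σ^{2k} = (σ²)^k = (3/12)^4 = 1/256.

Therefore m_{8} = σ^{8} · C_4 = (1/256) · 14 = 7/128.


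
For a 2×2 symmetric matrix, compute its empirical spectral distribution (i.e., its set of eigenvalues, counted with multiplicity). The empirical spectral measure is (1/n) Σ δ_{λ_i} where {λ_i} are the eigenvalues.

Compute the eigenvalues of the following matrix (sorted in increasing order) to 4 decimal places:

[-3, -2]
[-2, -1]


Since M is real symmetric, both eigenvalues are real; they are the roots of det(λI − M) = λ² − (tr M) λ + det M.
tr M = -3 + (-1) = -4.
det M = (-3)·(-1) − (-2)² = 3 − 4 = -1.
Characteristic polynomial: λ² + 4λ − 1 = 0.
Discriminant Δ = (tr M)² − 4·det M = 16 − (-4) = 20; √Δ = 4.472136.
λ = (tr M ± √Δ)/2 = (-4 ± 4.472136)/2, giving (tr M − √Δ)/2 = -4.2361 and (tr M + √Δ)/2 = 0.2361.

Eigenvalues sorted in increasing order: [-4.2361, 0.2361].


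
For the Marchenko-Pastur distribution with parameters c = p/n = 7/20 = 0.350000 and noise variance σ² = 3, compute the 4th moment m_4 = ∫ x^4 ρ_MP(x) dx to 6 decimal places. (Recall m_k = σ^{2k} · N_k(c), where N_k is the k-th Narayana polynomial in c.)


E[X⁴] = σ⁸ (1 + 6c + 6c² + c³) (fourth MP moment). With σ² = 3 (so σ⁸ = 81) and c = 7/20 = 0.350000: E[X⁴] = 81 · (1 + 6·0.350000 + 6·(0.350000)² + (0.350000)³) = 81 · 3.877875.

So E[X^4] = 314.107875.


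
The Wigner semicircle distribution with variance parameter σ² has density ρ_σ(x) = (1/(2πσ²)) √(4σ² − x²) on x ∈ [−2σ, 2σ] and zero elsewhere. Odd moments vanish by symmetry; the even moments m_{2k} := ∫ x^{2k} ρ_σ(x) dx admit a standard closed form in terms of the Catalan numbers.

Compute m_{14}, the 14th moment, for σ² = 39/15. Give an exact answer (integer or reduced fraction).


By the scaled semicircle moment identity, m_{2k} = σ^{2k} · C_k with k = 7.
C_7 = (1/(k+1)) · C(2k, k) = (1/8) · C(14, 7) = (1/8) · 3432 = 429.
σ^{2k} = (σ²)^k = (39/15)^7 = 62748517/78125.

Therefore m_{14} = σ^{14} · C_7 = (62748517/78125) · 429 = 26919113793/78125.


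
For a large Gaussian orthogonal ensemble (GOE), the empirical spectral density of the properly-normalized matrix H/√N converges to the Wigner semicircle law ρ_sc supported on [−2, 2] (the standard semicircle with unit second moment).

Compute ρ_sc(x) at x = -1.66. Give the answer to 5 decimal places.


ρ_sc(x) = (1/(2π)) √(4 − x²). With x = -1.66:
  4 − x² = 4 − (-1.66)² = 4 − 2.755600 = 1.244400.
  √(4 − x²) = 1.115527.
  1/(2π) = 0.159155.
  ρ_sc(-1.66) = 0.159155 · 1.115527 = 0.177542.

Rounded to 5 decimal places: ρ_sc(-1.66) ≈ 0.17754.


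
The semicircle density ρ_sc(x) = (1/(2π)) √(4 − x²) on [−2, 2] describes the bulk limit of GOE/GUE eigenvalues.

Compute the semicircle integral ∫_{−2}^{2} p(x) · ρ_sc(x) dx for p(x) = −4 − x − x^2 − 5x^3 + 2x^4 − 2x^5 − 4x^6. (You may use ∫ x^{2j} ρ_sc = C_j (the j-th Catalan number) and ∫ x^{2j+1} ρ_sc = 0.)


Write p(x) = Σ a_i x^i, split into monomials and integrate each against ρ_sc separately.
Using ∫ x^{2j} ρ_sc = C_j = (1/(j+1)) C(2j, j) (Catalan numbers) and ∫ x^{2j+1} ρ_sc = 0 (odd monomials vanish by symmetry):
  i = 0 (even): a_0 · C_{0} = -4 · 1 = -4
  i = 1 (odd): ∫ x^1 ρ_sc = 0 (vanishes)
  i = 2 (even): a_2 · C_{1} = -1 · 1 = -1
  i = 3 (odd): ∫ x^3 ρ_sc = 0 (vanishes)
  i = 4 (even): a_4 · C_{2} = 2 · 2 = 4
  i = 5 (odd): ∫ x^5 ρ_sc = 0 (vanishes)
  i = 6 (even): a_6 · C_{3} = -4 · 5 = -20

Summing the contributions: ∫_{−2}^{2} p(x) ρ_sc(x) dx = (-4) + (-1) + 4 + (-20) = -21.


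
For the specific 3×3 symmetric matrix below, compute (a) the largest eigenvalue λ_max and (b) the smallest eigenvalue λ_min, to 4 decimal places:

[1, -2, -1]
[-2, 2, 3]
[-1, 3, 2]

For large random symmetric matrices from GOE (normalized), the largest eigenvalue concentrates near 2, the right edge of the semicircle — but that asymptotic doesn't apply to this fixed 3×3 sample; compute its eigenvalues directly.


Since M is real symmetric, all three eigenvalues are real; they are the roots of det(λI − M) = λ³ − (tr M) λ² + s λ − det M, where s is the sum of the principal 2×2 minors.
tr M = 1 + 2 + 2 = 5.
s = (1·2 − (-2)²) + (1·2 − (-1)²) + (2·2 − 3²) = -2 + 1 + (-5) = -6.
det M (expand along row 1) = 1·(-5) − (-2)·(-1) + (-1)·(-4) = -3.
Characteristic polynomial: λ³ − 5λ² − 6λ + 3 = 0.
Substitute λ = y + (tr M)/3 = y + 1.666667 to remove the quadratic term: y³ + p·y + q = 0 with p = s − (tr M)²/3 = -14.333333 and q = −2(tr M)³/27 + (tr M)·s/3 − det M = -16.259259.
Three real roots ⇒ use the trigonometric (Viète) form: r = 2√(−p/3) = 4.371626, φ = arccos(3q/(p·r)) = arccos(0.778452) = 0.678600 rad.
y_k = r·cos(φ/3 − 2πk/3) for k = 0, 1, 2 gives y = 4.260261, -1.281035, -2.979226.
λ_k = y_k + 1.666667 gives λ = 5.9269, 0.3856, -1.3126 (check: the sum is 5.0000 = tr M).

Hence λ_max = 5.9269 and λ_min = -1.3126.


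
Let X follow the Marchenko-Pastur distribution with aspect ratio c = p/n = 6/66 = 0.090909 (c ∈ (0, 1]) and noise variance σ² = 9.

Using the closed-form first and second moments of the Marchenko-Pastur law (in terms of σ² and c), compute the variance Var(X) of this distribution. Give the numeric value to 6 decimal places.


Recall the MP moments m_1 = E[X] = σ² and m_2 = E[X²] = σ⁴ (1 + c).
m_1 = E[X] = σ² = 9, so m_1² = 81.
m_2 = E[X²] = σ⁴ (1 + c) = 81 · (1 + 0.090909) = 81 · 1.090909 = 88.363636.
(Note m_2 − m_1² simplifies to c · σ⁴ = 0.090909 · 81.)

Var(X) = m_2 − m_1² = 88.363636 − 81 = 7.363636.


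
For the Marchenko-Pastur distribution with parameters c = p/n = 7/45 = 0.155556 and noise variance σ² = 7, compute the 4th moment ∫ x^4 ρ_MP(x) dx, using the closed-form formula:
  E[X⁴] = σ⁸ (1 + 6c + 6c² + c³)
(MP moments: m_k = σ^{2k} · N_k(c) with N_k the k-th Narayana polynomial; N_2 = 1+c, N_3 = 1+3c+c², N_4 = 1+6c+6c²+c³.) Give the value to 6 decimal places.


E[X⁴] = σ⁸ (1 + 6c + 6c² + c³) (fourth MP moment). With σ² = 7 (so σ⁸ = 2401) and c = 7/45 = 0.155556: E[X⁴] = 2401 · (1 + 6·0.155556 + 6·(0.155556)² + (0.155556)³) = 2401 · 2.082283.

So E[X^4] = 4999.560472.


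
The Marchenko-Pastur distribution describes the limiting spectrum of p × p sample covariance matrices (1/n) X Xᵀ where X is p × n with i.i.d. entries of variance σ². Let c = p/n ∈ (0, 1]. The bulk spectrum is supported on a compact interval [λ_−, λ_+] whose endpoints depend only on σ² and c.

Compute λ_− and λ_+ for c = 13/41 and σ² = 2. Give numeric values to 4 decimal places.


c = 13/41 = 0.317073; √c = 0.563093.
λ_− = σ² (1 − √c)² = 2 · (1 − 0.563093)² = 2 · (0.436907)² = 0.381776.
λ_+ = σ² (1 + √c)² = 2 · (1 + 0.563093)² = 2 · (1.563093)² = 4.886516.

Rounded to 4 decimal places: λ_− ≈ 0.3818, λ_+ ≈ 4.8865.


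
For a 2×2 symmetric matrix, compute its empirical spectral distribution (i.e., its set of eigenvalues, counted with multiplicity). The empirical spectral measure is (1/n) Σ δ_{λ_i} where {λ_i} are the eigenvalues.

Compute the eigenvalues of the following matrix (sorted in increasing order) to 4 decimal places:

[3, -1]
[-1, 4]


Since M is real symmetric, both eigenvalues are real; they are the roots of det(λI − M) = λ² − (tr M) λ + det M.
tr M = 3 + 4 = 7.
det M = 3·4 − (-1)² = 12 − 1 = 11.
Characteristic polynomial: λ² − 7λ + 11 = 0.
Discriminant Δ = (tr M)² − 4·det M = 49 − 44 = 5; √Δ = 2.236068.
λ = (tr M ± √Δ)/2 = (7 ± 2.236068)/2, giving (tr M − √Δ)/2 = 2.3820 and (tr M + √Δ)/2 = 4.6180.

Eigenvalues sorted in increasing order: [2.3820, 4.6180].


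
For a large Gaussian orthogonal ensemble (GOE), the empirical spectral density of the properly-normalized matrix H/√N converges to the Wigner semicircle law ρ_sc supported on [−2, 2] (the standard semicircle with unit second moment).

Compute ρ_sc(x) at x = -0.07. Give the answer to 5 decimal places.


ρ_sc(x) = (1/(2π)) √(4 − x²). With x = -0.07:
  4 − x² = 4 − (-0.07)² = 4 − 0.004900 = 3.995100.
  √(4 − x²) = 1.998775.
  1/(2π) = 0.159155.
  ρ_sc(-0.07) = 0.159155 · 1.998775 = 0.318115.

Rounded to 5 decimal places: ρ_sc(-0.07) ≈ 0.31811.


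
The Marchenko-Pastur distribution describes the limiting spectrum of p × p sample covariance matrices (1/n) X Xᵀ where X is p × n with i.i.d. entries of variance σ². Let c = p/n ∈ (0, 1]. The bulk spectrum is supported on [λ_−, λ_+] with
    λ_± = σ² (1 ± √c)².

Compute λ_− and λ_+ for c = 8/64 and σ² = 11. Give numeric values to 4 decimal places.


c = 8/64 = 0.125000; √c = 0.353553.
λ_− = σ² (1 − √c)² = 11 · (1 − 0.353553)² = 11 · (0.646447)² = 4.596825.
λ_+ = σ² (1 + √c)² = 11 · (1 + 0.353553)² = 11 · (1.353553)² = 20.153175.

Rounded to 4 decimal places: λ_− ≈ 4.5968, λ_+ ≈ 20.1532.


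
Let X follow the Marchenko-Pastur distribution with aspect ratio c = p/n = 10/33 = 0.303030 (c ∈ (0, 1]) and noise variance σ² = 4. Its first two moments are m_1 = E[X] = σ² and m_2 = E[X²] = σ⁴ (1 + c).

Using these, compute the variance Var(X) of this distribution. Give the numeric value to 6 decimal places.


m_1 = E[X] = σ² = 4, so m_1² = 16.
m_2 = E[X²] = σ⁴ (1 + c) = 16 · (1 + 0.303030) = 16 · 1.303030 = 20.848485.
(Note m_2 − m_1² simplifies to c · σ⁴ = 0.303030 · 16.)

Var(X) = m_2 − m_1² = 20.848485 − 16 = 4.848485.


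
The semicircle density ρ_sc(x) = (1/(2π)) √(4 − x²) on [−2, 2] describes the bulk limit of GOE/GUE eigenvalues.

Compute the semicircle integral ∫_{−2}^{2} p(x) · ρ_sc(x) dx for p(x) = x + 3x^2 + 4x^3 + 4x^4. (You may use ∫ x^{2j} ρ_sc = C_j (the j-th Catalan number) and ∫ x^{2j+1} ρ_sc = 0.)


Write p(x) = Σ a_i x^i, split into monomials and integrate each against ρ_sc separately.
Using ∫ x^{2j} ρ_sc = C_j = (1/(j+1)) C(2j, j) (Catalan numbers) and ∫ x^{2j+1} ρ_sc = 0 (odd monomials vanish by symmetry):
  i = 1 (odd): ∫ x^1 ρ_sc = 0 (vanishes)
  i = 2 (even): a_2 · C_{1} = 3 · 1 = 3
  i = 3 (odd): ∫ x^3 ρ_sc = 0 (vanishes)
  i = 4 (even): a_4 · C_{2} = 4 · 2 = 8

Summing the contributions: ∫_{−2}^{2} p(x) ρ_sc(x) dx = 3 + 8 = 11.


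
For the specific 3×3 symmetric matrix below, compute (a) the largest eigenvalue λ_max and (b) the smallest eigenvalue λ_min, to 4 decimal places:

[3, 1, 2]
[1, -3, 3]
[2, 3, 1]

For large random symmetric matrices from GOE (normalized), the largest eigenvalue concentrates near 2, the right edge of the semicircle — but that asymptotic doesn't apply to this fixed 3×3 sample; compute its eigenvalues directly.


Since M is real symmetric, all three eigenvalues are real; they are the roots of det(λI − M) = λ³ − (tr M) λ² + s λ − det M, where s is the sum of the principal 2×2 minors.
tr M = 3 + (-3) + 1 = 1.
s = (3·(-3) − 1²) + (3·1 − 2²) + ((-3)·1 − 3²) = -10 + (-1) + (-12) = -23.
det M (expand along row 1) = 3·(-12) − 1·(-5) + 2·9 = -13.
Characteristic polynomial: λ³ − λ² − 23λ + 13 = 0.
Substitute λ = y + (tr M)/3 = y + 0.333333 to remove the quadratic term: y³ + p·y + q = 0 with p = s − (tr M)²/3 = -23.333333 and q = −2(tr M)³/27 + (tr M)·s/3 − det M = 5.259259.
Three real roots ⇒ use the trigonometric (Viète) form: r = 2√(−p/3) = 5.577734, φ = arccos(3q/(p·r)) = arccos(-0.121230) = 1.692326 rad.
y_k = r·cos(φ/3 − 2πk/3) for k = 0, 1, 2 gives y = 4.713551, 0.225891, -4.939441.
λ_k = y_k + 0.333333 gives λ = 5.0469, 0.5592, -4.6061 (check: the sum is 1.0000 = tr M).

Hence λ_max = 5.0469 and λ_min = -4.6061.


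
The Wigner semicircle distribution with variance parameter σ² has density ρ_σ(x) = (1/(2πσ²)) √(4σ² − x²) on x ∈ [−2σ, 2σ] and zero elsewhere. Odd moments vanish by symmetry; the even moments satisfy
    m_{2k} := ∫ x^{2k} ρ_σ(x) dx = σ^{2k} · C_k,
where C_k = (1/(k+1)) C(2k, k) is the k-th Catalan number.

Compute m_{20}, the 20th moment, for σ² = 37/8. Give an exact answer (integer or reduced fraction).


By the scaled semicircle moment identity, m_{2k} = σ^{2k} · C_k with k = 10.
C_10 = (1/(k+1)) · C(2k, k) = (1/11) · C(20, 10) = (1/11) · 184756 = 16796.
σ^{2k} = (σ²)^k = (37/8)^10 = 4808584372417849/1073741824.

Therefore m_{20} = σ^{20} · C_10 = (4808584372417849/1073741824) · 16796 = 20191245779782547951/268435456.


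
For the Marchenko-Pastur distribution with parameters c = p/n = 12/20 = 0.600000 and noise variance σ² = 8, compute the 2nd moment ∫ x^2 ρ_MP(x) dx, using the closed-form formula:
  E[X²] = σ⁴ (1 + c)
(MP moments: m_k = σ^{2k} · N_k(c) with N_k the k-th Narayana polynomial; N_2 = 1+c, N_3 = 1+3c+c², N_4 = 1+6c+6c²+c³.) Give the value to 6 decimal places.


E[X²] = σ⁴ (1 + c) (second MP moment). With σ² = 8 (so σ⁴ = 64) and c = 12/20 = 0.600000: E[X²] = 64 · (1 + 0.600000) = 64 · 1.600000.

So E[X^2] = 102.400000.


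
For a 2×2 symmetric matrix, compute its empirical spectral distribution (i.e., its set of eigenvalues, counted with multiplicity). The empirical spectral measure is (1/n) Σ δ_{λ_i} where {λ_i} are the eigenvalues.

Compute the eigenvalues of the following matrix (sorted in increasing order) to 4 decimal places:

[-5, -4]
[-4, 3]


Since M is real symmetric, both eigenvalues are real; they are the roots of det(λI − M) = λ² − (tr M) λ + det M.
tr M = -5 + 3 = -2.
det M = (-5)·3 − (-4)² = -15 − 16 = -31.
Characteristic polynomial: λ² + 2λ − 31 = 0.
Discriminant Δ = (tr M)² − 4·det M = 4 − (-124) = 128; √Δ = 11.313708.
λ = (tr M ± √Δ)/2 = (-2 ± 11.313708)/2, giving (tr M − √Δ)/2 = -6.6569 and (tr M + √Δ)/2 = 4.6569.

Eigenvalues sorted in increasing order: [-6.6569, 4.6569].


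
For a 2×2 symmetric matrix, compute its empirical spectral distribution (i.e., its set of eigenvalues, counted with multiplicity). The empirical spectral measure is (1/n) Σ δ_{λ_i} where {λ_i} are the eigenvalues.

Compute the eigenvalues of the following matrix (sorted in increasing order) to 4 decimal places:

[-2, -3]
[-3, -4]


Since M is real symmetric, both eigenvalues are real; they are the roots of det(λI − M) = λ² − (tr M) λ + det M.
tr M = -2 + (-4) = -6.
det M = (-2)·(-4) − (-3)² = 8 − 9 = -1.
Characteristic polynomial: λ² + 6λ − 1 = 0.
Discriminant Δ = (tr M)² − 4·det M = 36 − (-4) = 40; √Δ = 6.324555.
λ = (tr M ± √Δ)/2 = (-6 ± 6.324555)/2, giving (tr M − √Δ)/2 = -6.1623 and (tr M + √Δ)/2 = 0.1623.

Eigenvalues sorted in increasing order: [-6.1623, 0.1623].


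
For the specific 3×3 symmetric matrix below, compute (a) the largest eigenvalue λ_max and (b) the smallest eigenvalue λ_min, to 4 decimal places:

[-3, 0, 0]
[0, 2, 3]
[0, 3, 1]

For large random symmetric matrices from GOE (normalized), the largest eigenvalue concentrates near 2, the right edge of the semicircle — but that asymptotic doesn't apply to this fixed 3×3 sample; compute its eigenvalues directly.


Since M is real symmetric, all three eigenvalues are real; they are the roots of det(λI − M) = λ³ − (tr M) λ² + s λ − det M, where s is the sum of the principal 2×2 minors.
tr M = -3 + 2 + 1 = 0.
s = ((-3)·2 − 0²) + ((-3)·1 − 0²) + (2·1 − 3²) = -6 + (-3) + (-7) = -16.
det M (expand along row 1) = (-3)·(-7) − 0·0 + 0·0 = 21.
Characteristic polynomial: λ³ − 16λ − 21 = 0.
Substitute λ = y + (tr M)/3 = y + 0.000000 to remove the quadratic term: y³ + p·y + q = 0 with p = s − (tr M)²/3 = -16.000000 and q = −2(tr M)³/27 + (tr M)·s/3 − det M = -21.000000.
Three real roots ⇒ use the trigonometric (Viète) form: r = 2√(−p/3) = 4.618802, φ = arccos(3q/(p·r)) = arccos(0.852494) = 0.550059 rad.
y_k = r·cos(φ/3 − 2πk/3) for k = 0, 1, 2 gives y = 4.541381, -1.541381, -3.000000.
λ_k = y_k + 0.000000 gives λ = 4.5414, -1.5414, -3.0000 (check: the sum is 0.0000 = tr M).

Hence λ_max = 4.5414 and λ_min = -3.0000.


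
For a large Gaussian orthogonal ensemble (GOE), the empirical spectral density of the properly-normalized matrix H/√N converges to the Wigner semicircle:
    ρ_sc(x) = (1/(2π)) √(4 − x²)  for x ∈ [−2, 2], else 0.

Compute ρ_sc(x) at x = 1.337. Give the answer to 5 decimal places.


ρ_sc(x) = (1/(2π)) √(4 − x²). With x = 1.337:
  4 − x² = 4 − (1.337)² = 4 − 1.787569 = 2.212431.
  √(4 − x²) = 1.487424.
  1/(2π) = 0.159155.
  ρ_sc(1.337) = 0.159155 · 1.487424 = 0.236731.

Rounded to 5 decimal places: ρ_sc(1.337) ≈ 0.23673.
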